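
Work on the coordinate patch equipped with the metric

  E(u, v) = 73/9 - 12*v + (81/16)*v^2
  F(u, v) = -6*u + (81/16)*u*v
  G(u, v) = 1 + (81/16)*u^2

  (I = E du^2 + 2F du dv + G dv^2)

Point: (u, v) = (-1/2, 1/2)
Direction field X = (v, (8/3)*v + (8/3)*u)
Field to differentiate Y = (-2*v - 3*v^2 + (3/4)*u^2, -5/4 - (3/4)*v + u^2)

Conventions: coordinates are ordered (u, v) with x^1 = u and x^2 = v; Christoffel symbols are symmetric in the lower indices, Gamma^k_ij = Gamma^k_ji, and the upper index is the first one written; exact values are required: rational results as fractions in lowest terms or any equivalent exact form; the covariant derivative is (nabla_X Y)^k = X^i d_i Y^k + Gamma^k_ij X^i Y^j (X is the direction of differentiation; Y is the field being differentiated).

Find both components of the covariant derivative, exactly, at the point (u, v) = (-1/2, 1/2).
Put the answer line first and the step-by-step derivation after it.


Answer: (nabla_X Y)^u = 2967/21392, (nabla_X Y)^v = -2677/21392

E = 1945/576, F = 111/64, G = 145/64 at the point
E_u = 0, E_v = -111/16, F_u = -111/32, F_v = -81/32, G_u = -81/16, G_v = 0
EG - F^2 = 1337/288;  g^inv = (288/1337) * [[145/64, -111/64], [-111/64, 1945/576]]
first-kind symbols [ij,l] = (1/2)(d_i g_jl + d_j g_il - d_l g_ij): [uu,u] = E_u/2 = 0, [uu,v] = F_u - E_v/2 = 0, [uv,u] = E_v/2 = -111/32, [uv,v] = G_u/2 = -81/32, [vv,u] = F_v - G_u/2 = 0, [vv,v] = G_v/2 = 0
Gamma^u_ij = (G*[ij,u] - F*[ij,v])/(EG - F^2), Gamma^v_ij = (E*[ij,v] - F*[ij,u])/(EG - F^2)
Gamma_uuu = 0, Gamma_uuv = -999/1337, Gamma_uvv = 0, Gamma_vuu = 0, Gamma_vuv = -729/1337, Gamma_vvv = 0
X = (1/2, 0), Y = (-25/16, -11/8) at the point


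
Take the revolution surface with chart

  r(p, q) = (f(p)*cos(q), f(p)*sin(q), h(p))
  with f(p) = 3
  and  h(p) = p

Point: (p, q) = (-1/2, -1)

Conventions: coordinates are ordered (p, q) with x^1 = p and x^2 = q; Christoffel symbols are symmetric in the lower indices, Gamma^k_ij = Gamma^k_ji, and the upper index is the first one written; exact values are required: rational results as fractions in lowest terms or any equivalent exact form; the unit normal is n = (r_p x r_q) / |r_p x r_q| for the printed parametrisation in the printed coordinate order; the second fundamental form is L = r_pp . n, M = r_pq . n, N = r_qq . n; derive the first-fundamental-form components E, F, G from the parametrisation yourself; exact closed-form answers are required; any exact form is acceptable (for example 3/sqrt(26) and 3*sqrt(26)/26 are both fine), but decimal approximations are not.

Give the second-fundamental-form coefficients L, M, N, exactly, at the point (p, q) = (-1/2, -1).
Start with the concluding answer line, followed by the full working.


Answer: L = 0, M = 0, N = 3

f = 3, f' = 0, f'' = 0, h' = 1, h'' = 0
E = 1, F = 0, G = 9; answer radicand W^2 = 1
unnormalised second-form numerators: l = 0, m = 0, n = 3; L = l/sqrt(1), and similarly M = m/sqrt(W^2), N = n/sqrt(W^2)


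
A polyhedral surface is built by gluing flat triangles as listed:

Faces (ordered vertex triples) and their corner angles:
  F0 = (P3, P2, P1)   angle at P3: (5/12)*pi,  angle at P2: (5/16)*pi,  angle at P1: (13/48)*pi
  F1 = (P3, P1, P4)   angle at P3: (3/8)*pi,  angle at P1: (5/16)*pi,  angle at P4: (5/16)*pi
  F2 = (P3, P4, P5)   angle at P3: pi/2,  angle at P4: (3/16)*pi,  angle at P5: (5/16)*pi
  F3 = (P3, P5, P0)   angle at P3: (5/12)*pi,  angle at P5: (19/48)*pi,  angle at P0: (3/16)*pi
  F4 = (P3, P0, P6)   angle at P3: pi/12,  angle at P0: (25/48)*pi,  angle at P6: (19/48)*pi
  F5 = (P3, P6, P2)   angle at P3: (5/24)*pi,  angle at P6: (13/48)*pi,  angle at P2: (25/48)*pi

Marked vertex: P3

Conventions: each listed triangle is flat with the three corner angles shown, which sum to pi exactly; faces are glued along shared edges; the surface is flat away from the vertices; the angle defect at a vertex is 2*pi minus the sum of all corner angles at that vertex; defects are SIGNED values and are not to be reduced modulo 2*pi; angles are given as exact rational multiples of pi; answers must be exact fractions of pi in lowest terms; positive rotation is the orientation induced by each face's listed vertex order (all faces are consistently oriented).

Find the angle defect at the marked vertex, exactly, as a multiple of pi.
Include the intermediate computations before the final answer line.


Sum of corner angles at P3: 2*pi
defect = 2*pi - 2*pi

Answer: defect(P3) = 0


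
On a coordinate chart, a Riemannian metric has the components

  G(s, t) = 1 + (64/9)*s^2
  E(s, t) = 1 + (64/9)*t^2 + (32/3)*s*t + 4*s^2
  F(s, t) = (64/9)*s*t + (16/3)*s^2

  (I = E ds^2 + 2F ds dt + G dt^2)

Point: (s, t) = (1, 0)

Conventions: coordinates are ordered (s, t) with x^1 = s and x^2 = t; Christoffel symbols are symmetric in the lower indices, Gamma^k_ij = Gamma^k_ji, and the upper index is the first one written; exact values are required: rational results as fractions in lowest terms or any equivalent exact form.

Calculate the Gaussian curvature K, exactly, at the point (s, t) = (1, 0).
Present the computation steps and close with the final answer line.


E = 5, F = 16/3, G = 73/9, EG - F^2 = 109/9 at the point
E_s = 8, E_t = 32/3, F_s = 32/3, F_t = 64/9, G_s = 128/9, G_t = 0
E_tt = 128/9, F_st = 64/9, G_ss = 128/9
Apply the Brioschi formula K = (det M1 - det M2)/(EG - F^2)^2 over the derivative matrices of E, F, G.
M1 = [[-E_tt/2 + F_st - G_ss/2, E_s/2, F_s - E_t/2], [F_t - G_s/2, E, F], [G_t/2, F, G]] = [[-64/9, 4, 16/3], [0, 5, 16/3], [0, 16/3, 73/9]]; det M1 = -6976/81
M2 = [[0, E_t/2, G_s/2], [E_t/2, E, F], [G_s/2, F, G]] = [[0, 16/3, 64/9], [16/3, 5, 16/3], [64/9, 16/3, 73/9]]; det M2 = -6400/81
det M1 - det M2 = -64/9; K = -64/9 / (109/9)^2 = -576/11881

Answer: K = -576/11881


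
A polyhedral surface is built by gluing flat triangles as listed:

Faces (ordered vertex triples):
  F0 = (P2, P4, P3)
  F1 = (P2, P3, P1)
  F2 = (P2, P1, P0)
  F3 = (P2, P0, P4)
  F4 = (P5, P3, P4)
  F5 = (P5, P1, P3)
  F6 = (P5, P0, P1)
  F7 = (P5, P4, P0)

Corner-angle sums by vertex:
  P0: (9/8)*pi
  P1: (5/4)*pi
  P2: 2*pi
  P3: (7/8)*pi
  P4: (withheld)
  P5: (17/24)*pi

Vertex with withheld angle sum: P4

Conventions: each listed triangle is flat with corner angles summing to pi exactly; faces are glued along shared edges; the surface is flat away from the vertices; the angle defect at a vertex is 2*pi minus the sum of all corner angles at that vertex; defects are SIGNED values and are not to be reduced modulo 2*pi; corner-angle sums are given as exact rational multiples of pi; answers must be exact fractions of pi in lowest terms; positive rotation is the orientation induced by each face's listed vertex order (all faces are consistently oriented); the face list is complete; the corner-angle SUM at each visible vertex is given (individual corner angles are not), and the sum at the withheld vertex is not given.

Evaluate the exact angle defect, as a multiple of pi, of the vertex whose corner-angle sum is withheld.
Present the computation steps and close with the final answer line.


V = 6, E = 12, F = 8; chi = V - E + F = 2
Gauss-Bonnet: total defect = 2*pi*chi = 4*pi; visible defects sum to (97/24)*pi

Answer: defect(P4) = -pi/24


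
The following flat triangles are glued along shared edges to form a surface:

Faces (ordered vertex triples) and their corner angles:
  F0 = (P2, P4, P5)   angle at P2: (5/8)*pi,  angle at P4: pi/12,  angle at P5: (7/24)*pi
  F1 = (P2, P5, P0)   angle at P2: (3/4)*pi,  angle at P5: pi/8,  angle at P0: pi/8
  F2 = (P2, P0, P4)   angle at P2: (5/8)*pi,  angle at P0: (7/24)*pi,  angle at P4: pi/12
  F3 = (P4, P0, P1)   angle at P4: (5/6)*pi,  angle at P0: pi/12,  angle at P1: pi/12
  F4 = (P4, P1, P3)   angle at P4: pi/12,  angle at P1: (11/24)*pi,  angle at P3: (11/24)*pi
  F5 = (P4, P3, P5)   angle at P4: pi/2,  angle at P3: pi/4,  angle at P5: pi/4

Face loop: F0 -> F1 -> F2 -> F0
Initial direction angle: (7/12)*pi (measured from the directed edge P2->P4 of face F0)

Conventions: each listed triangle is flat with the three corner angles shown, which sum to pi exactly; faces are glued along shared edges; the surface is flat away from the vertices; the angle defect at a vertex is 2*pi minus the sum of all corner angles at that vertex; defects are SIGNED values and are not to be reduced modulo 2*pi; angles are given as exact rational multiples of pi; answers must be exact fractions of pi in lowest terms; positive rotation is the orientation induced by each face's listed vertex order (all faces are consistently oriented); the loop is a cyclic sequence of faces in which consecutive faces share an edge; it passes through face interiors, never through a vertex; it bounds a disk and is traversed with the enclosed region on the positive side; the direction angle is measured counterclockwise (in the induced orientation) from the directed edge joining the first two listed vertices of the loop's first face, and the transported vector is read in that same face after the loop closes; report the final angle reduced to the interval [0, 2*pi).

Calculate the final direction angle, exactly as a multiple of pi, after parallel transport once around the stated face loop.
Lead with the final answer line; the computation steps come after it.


Answer: final direction angle = (7/12)*pi

enclosed vertex P2: corner angles sum to 2*pi, defect = 2*pi - 2*pi = 0
summing the enclosed defects onto the initial angle, mod 2*pi in the induced orientation:
final angle = (7/12)*pi + 0 = (7/12)*pi (mod 2*pi)


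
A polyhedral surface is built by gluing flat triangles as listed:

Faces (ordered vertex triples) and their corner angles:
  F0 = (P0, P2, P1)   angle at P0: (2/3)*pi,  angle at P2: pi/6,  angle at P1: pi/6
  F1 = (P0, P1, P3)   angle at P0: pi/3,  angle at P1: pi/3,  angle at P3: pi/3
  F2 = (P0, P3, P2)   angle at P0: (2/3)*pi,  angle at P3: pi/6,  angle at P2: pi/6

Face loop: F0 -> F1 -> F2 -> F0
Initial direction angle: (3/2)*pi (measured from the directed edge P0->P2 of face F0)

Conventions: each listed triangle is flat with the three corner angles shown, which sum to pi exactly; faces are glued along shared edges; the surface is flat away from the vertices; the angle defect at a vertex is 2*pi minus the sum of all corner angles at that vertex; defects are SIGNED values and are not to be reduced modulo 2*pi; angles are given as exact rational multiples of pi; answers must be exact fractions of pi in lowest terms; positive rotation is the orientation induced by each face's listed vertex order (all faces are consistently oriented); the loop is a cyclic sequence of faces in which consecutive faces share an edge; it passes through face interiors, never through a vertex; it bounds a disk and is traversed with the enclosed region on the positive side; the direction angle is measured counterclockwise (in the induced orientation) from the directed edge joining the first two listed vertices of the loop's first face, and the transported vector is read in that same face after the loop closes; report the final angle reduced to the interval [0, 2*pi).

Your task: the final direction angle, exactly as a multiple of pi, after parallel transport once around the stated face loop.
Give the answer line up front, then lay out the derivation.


Answer: final direction angle = (11/6)*pi

enclosed vertex P0: corner angles sum to (5/3)*pi, defect = 2*pi - (5/3)*pi = pi/3
adding the enclosed defects to the starting angle (mod 2*pi, induced orientation) gives the holonomy
final angle = (3/2)*pi + pi/3 = (11/6)*pi (mod 2*pi)


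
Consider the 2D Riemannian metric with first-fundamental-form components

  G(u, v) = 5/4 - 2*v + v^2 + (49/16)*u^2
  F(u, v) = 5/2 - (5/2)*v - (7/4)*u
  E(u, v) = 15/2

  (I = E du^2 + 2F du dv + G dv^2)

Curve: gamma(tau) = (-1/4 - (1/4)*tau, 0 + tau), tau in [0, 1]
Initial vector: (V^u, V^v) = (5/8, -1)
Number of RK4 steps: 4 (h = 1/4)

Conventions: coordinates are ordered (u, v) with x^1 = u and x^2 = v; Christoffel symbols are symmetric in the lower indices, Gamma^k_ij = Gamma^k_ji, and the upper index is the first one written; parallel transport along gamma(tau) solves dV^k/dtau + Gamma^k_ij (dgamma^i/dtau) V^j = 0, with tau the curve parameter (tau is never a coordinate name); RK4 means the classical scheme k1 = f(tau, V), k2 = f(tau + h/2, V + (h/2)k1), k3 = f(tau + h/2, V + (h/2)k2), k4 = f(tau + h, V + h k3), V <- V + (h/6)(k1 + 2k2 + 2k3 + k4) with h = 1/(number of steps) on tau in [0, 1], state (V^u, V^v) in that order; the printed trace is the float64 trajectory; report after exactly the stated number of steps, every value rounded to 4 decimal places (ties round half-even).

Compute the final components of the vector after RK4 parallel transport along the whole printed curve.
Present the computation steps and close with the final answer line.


gamma'(tau) = (-1/4, 1); f(tau, V)^k = -Gamma^k_ij(gamma(tau)) gamma'^i(tau) V^j; h = 1/4; intermediate values shown to 6 dp
curve data and Christoffel symbols at the stage parameters:
  tau = 0.000000: gamma = (-0.250000, 0.000000), gamma' = (-0.250000, 1.000000); Gamma_uuu = 2.356312, Gamma_uuv = 1.030886, Gamma_uvv = 0.200565, Gamma_vuu = -6.016115, Gamma_vuv = -2.632050, Gamma_vvv = -1.102507
  tau = 0.125000: gamma = (-0.281250, 0.125000), gamma' = (-0.250000, 1.000000); Gamma_uuu = 2.081125, Gamma_uuv = 1.024304, Gamma_uvv = 0.125807, Gamma_vuu = -5.824722, Gamma_vuv = -2.866855, Gamma_vvv = -0.963629
  tau = 0.250000: gamma = (-0.312500, 0.250000), gamma' = (-0.250000, 1.000000); Gamma_uuu = 1.714991, Gamma_uuv = 0.937886, Gamma_uvv = 0.040984, Gamma_vuu = -5.310941, Gamma_vuv = -2.904421, Gamma_vvv = -0.764016
  tau = 0.375000: gamma = (-0.343750, 0.375000), gamma' = (-0.250000, 1.000000); Gamma_uuu = 1.335558, Gamma_uuv = 0.803421, Gamma_uvv = -0.034683, Gamma_vuu = -4.628647, Gamma_vuv = -2.784421, Gamma_vvv = -0.548570
  tau = 0.500000: gamma = (-0.375000, 0.500000), gamma' = (-0.250000, 1.000000); Gamma_uuu = 0.996936, Gamma_uuv = 0.654239, Gamma_uvv = -0.091066, Gamma_vuu = -3.922370, Gamma_vuv = -2.574055, Gamma_vvv = -0.350722
  tau = 0.625000: gamma = (-0.406250, 0.625000), gamma' = (-0.250000, 1.000000); Gamma_uuu = 0.720636, Gamma_uuv = 0.512327, Gamma_uvv = -0.126692, Gamma_vuu = -3.278724, Gamma_vuv = -2.330968, Gamma_vvv = -0.185431
  tau = 0.750000: gamma = (-0.437500, 0.750000), gamma' = (-0.250000, 1.000000); Gamma_uuu = 0.506337, Gamma_uuv = 0.387664, Gamma_uvv = -0.144593, Gamma_vuu = -2.730805, Gamma_vuv = -2.090773, Gamma_vvv = -0.054441
  tau = 0.875000: gamma = (-0.468750, 0.875000), gamma' = (-0.250000, 1.000000); Gamma_uuu = 0.344424, Gamma_uuv = 0.282535, Gamma_uvv = -0.148968, Gamma_vuu = -2.280321, Gamma_vuv = -1.870576, Gamma_vvv = 0.046619
  tau = 1.000000: gamma = (-0.500000, 1.000000), gamma' = (-0.250000, 1.000000); Gamma_uuu = 0.223489, Gamma_uuv = 0.195553, Gamma_uvv = -0.143600, Gamma_vuu = -1.915621, Gamma_vuv = -1.676169, Gamma_vvv = 0.123717
step 0: V^u = 0.6250, V^v = -1.0000
step 1: k1 = (-0.333287, 0.260519), k2 = (-0.420043, 0.584027), k3 = (-0.409309, 0.578714), k4 = (-0.431606, 0.791665); V <- V + (h/6)(k1 + 2k2 + 2k3 + k4): V^u = 0.5240, V^v = -0.8593
step 2: k1 = (-0.433053, 0.793635), k2 = (-0.399650, 0.876760), k3 = (-0.399163, 0.882022), k4 = (-0.334458, 0.863012); V <- V + (h/6)(k1 + 2k2 + 2k3 + k4): V^u = 0.4255, V^v = -0.6437
step 3: k1 = (-0.336213, 0.866431), k2 = (-0.263765, 0.792200), k3 = (-0.269137, 0.809573), k4 = (-0.200088, 0.710980); V <- V + (h/6)(k1 + 2k2 + 2k3 + k4): V^u = 0.3587, V^v = -0.4445
step 4: k1 = (-0.200996, 0.713218), k2 = (-0.143554, 0.616557), k3 = (-0.147618, 0.632109), k4 = (-0.100087, 0.540759); V <- V + (h/6)(k1 + 2k2 + 2k3 + k4): V^u = 0.3219, V^v = -0.2882

Answer: V^u = 0.3219, V^v = -0.2882


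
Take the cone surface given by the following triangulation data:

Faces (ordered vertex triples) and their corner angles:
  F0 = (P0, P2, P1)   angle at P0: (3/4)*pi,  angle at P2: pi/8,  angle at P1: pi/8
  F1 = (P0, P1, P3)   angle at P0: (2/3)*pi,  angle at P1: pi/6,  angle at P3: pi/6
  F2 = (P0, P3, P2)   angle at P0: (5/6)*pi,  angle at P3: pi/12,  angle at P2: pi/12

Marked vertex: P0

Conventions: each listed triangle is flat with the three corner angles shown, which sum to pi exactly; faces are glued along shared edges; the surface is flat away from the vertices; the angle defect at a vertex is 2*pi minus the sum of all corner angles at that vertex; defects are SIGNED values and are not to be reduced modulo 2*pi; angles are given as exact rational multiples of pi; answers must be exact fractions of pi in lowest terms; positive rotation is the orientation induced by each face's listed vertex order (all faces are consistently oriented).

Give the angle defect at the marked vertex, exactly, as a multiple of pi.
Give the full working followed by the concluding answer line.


Sum of corner angles at P0: (9/4)*pi
defect = 2*pi - (9/4)*pi

Answer: defect(P0) = -pi/4


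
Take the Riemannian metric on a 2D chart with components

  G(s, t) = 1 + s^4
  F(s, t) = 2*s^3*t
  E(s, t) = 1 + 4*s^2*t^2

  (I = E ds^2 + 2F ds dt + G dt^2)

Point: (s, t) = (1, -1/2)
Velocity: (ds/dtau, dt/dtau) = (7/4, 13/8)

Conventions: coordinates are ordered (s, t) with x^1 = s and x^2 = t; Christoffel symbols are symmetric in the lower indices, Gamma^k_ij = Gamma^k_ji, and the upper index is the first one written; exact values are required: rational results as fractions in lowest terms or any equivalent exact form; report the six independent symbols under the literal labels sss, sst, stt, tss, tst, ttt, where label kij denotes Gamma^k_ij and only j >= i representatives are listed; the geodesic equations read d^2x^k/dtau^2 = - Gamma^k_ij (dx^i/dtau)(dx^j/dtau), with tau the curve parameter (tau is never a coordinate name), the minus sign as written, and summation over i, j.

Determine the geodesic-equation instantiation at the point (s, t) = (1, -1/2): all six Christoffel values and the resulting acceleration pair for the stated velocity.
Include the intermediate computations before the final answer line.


E = 2, F = -1, G = 2 at the point
E_s = 2, E_t = -4, F_s = -3, F_t = 2, G_s = 4, G_t = 0
EG - F^2 = 3;  g^inv = (1/3) * [[2, 1], [1, 2]]
first-kind symbols [ij,l] = (1/2)(d_i g_jl + d_j g_il - d_l g_ij): [ss,s] = E_s/2 = 1, [ss,t] = F_s - E_t/2 = -1, [st,s] = E_t/2 = -2, [st,t] = G_s/2 = 2, [tt,s] = F_t - G_s/2 = 0, [tt,t] = G_t/2 = 0
Gamma^s_ij = (G*[ij,s] - F*[ij,t])/(EG - F^2), Gamma^t_ij = (E*[ij,t] - F*[ij,s])/(EG - F^2)
Gamma_sss = 1/3, Gamma_sst = -2/3, Gamma_stt = 0, Gamma_tss = -1/3, Gamma_tst = 2/3, Gamma_ttt = 0
d^2s/dtau^2 = -(Gamma_sss*(7/4)^2 + 2*Gamma_sst*(7/4)*(13/8) + Gamma_stt*(13/8)^2) = 133/48
d^2t/dtau^2 = -(Gamma_tss*(7/4)^2 + 2*Gamma_tst*(7/4)*(13/8) + Gamma_ttt*(13/8)^2) = -133/48

Answer: Gamma_sss = 1/3, Gamma_sst = -2/3, Gamma_stt = 0, Gamma_tss = -1/3, Gamma_tst = 2/3, Gamma_ttt = 0; accelerations (d^2s/dtau^2, d^2t/dtau^2) = (133/48, -133/48)


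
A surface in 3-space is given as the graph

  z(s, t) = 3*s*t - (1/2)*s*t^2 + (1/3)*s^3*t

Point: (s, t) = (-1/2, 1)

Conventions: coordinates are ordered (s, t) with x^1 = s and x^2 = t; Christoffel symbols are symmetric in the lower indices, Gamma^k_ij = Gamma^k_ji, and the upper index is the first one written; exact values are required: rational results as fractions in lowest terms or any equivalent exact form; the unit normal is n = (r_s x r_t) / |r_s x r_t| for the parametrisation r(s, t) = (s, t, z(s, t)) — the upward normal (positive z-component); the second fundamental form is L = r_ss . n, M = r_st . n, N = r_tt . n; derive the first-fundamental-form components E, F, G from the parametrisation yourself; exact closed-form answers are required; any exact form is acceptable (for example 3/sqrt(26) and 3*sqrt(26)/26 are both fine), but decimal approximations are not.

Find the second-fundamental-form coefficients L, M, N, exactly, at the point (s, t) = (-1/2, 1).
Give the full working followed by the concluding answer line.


z_s = 11/4, z_t = -25/24, z_ss = -1, z_st = 9/4, z_tt = 1/2
E = 137/16, F = -275/96, G = 1201/576; answer radicand W^2 = 5557/576
unnormalised second-form numerators: l = -1, m = 9/4, n = 1/2; L = l/sqrt(5557/576), and similarly M = m/sqrt(W^2), N = n/sqrt(W^2)

Answer: L = -24*sqrt(5557)/5557, M = 54*sqrt(5557)/5557, N = 12*sqrt(5557)/5557


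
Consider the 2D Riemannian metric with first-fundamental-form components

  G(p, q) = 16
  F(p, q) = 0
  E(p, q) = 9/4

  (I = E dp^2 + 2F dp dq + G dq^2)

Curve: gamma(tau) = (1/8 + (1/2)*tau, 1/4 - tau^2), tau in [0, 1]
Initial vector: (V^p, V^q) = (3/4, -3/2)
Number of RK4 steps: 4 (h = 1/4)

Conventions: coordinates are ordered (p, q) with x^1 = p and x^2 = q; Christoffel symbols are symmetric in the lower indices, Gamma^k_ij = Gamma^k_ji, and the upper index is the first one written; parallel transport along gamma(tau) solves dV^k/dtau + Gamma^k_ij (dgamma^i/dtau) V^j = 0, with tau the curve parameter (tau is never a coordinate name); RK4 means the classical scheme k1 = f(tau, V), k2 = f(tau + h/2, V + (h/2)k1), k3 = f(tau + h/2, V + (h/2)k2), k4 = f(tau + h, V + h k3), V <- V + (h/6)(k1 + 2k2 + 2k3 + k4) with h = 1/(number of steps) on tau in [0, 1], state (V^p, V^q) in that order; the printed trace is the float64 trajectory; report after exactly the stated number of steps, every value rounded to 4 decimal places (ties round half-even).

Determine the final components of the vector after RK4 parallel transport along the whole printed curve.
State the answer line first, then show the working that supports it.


Answer: V^p = 0.7500, V^q = -1.5000

gamma'(tau) = (1/2, -2*tau); f(tau, V)^k = -Gamma^k_ij(gamma(tau)) gamma'^i(tau) V^j; h = 1/4; intermediate values shown to 6 dp
curve data and Christoffel symbols at the stage parameters:
  tau = 0.000000: gamma = (0.125000, 0.250000), gamma' = (0.500000, 0.000000); Gamma_ppp = 0.000000, Gamma_ppq = 0.000000, Gamma_pqq = 0.000000, Gamma_qpp = 0.000000, Gamma_qpq = 0.000000, Gamma_qqq = 0.000000
  tau = 0.125000: gamma = (0.187500, 0.234375), gamma' = (0.500000, -0.250000); Gamma_ppp = 0.000000, Gamma_ppq = 0.000000, Gamma_pqq = 0.000000, Gamma_qpp = 0.000000, Gamma_qpq = 0.000000, Gamma_qqq = 0.000000
  tau = 0.250000: gamma = (0.250000, 0.187500), gamma' = (0.500000, -0.500000); Gamma_ppp = 0.000000, Gamma_ppq = 0.000000, Gamma_pqq = 0.000000, Gamma_qpp = 0.000000, Gamma_qpq = 0.000000, Gamma_qqq = 0.000000
  tau = 0.375000: gamma = (0.312500, 0.109375), gamma' = (0.500000, -0.750000); Gamma_ppp = 0.000000, Gamma_ppq = 0.000000, Gamma_pqq = 0.000000, Gamma_qpp = 0.000000, Gamma_qpq = 0.000000, Gamma_qqq = 0.000000
  tau = 0.500000: gamma = (0.375000, 0.000000), gamma' = (0.500000, -1.000000); Gamma_ppp = 0.000000, Gamma_ppq = 0.000000, Gamma_pqq = 0.000000, Gamma_qpp = 0.000000, Gamma_qpq = 0.000000, Gamma_qqq = 0.000000
  tau = 0.625000: gamma = (0.437500, -0.140625), gamma' = (0.500000, -1.250000); Gamma_ppp = 0.000000, Gamma_ppq = 0.000000, Gamma_pqq = 0.000000, Gamma_qpp = 0.000000, Gamma_qpq = 0.000000, Gamma_qqq = 0.000000
  tau = 0.750000: gamma = (0.500000, -0.312500), gamma' = (0.500000, -1.500000); Gamma_ppp = 0.000000, Gamma_ppq = 0.000000, Gamma_pqq = 0.000000, Gamma_qpp = 0.000000, Gamma_qpq = 0.000000, Gamma_qqq = 0.000000
  tau = 0.875000: gamma = (0.562500, -0.515625), gamma' = (0.500000, -1.750000); Gamma_ppp = 0.000000, Gamma_ppq = 0.000000, Gamma_pqq = 0.000000, Gamma_qpp = 0.000000, Gamma_qpq = 0.000000, Gamma_qqq = 0.000000
  tau = 1.000000: gamma = (0.625000, -0.750000), gamma' = (0.500000, -2.000000); Gamma_ppp = 0.000000, Gamma_ppq = 0.000000, Gamma_pqq = 0.000000, Gamma_qpp = 0.000000, Gamma_qpq = 0.000000, Gamma_qqq = 0.000000
step 0: V^p = 0.7500, V^q = -1.5000
step 1: k1 = (0.000000, 0.000000), k2 = (0.000000, 0.000000), k3 = (0.000000, 0.000000), k4 = (0.000000, 0.000000); V <- V + (h/6)(k1 + 2k2 + 2k3 + k4): V^p = 0.7500, V^q = -1.5000
step 2: k1 = (0.000000, 0.000000), k2 = (0.000000, 0.000000), k3 = (0.000000, 0.000000), k4 = (0.000000, 0.000000); V <- V + (h/6)(k1 + 2k2 + 2k3 + k4): V^p = 0.7500, V^q = -1.5000
step 3: k1 = (0.000000, 0.000000), k2 = (0.000000, 0.000000), k3 = (0.000000, 0.000000), k4 = (0.000000, 0.000000); V <- V + (h/6)(k1 + 2k2 + 2k3 + k4): V^p = 0.7500, V^q = -1.5000
step 4: k1 = (0.000000, 0.000000), k2 = (0.000000, 0.000000), k3 = (0.000000, 0.000000), k4 = (0.000000, 0.000000); V <- V + (h/6)(k1 + 2k2 + 2k3 + k4): V^p = 0.7500, V^q = -1.5000


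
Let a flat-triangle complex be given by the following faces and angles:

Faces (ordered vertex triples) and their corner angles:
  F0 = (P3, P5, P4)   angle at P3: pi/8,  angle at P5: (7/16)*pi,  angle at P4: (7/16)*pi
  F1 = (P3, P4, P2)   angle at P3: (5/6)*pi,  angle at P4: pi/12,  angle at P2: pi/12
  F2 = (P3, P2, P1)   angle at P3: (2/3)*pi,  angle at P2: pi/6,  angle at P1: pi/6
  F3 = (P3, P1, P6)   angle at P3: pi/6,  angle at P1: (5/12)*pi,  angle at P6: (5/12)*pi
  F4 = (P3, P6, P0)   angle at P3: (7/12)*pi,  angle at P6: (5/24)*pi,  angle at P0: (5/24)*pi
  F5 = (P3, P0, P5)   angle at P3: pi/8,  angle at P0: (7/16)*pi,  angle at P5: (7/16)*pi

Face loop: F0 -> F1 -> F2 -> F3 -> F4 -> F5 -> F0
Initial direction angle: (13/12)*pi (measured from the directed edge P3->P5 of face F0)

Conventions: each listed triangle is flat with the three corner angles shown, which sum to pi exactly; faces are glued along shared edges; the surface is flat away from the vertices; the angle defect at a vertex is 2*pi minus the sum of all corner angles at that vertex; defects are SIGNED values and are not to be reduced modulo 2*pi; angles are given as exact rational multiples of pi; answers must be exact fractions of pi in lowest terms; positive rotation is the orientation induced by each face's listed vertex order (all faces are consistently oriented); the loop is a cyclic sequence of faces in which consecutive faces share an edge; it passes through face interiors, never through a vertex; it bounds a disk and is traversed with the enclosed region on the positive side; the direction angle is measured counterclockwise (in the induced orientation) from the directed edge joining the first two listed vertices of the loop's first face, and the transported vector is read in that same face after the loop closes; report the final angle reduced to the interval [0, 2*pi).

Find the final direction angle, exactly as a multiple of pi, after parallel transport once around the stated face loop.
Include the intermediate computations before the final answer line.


enclosed vertex P3: corner angles sum to (5/2)*pi, defect = 2*pi - (5/2)*pi = -pi/2
the final direction is the initial angle plus the enclosed defects, taken mod 2*pi in the induced orientation
final angle = (13/12)*pi - pi/2 = (7/12)*pi (mod 2*pi)

Answer: final direction angle = (7/12)*pi


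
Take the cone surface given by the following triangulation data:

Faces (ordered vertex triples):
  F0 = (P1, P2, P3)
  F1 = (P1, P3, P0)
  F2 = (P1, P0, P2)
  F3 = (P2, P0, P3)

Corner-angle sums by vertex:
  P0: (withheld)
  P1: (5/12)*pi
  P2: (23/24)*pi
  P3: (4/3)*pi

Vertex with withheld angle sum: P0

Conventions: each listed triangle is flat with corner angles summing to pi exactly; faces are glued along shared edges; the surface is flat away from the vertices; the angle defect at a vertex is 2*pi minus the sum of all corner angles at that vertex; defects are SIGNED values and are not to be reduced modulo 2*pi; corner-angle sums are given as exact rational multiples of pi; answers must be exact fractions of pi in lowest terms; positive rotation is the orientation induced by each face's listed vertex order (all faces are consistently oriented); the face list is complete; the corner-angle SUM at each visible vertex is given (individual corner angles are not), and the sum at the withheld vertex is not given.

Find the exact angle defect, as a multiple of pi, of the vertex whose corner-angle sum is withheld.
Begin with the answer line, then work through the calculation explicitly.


Answer: defect(P0) = (17/24)*pi

V = 4, E = 6, F = 4; chi = V - E + F = 2
Gauss-Bonnet: total defect = 2*pi*chi = 4*pi; visible defects sum to (79/24)*pi


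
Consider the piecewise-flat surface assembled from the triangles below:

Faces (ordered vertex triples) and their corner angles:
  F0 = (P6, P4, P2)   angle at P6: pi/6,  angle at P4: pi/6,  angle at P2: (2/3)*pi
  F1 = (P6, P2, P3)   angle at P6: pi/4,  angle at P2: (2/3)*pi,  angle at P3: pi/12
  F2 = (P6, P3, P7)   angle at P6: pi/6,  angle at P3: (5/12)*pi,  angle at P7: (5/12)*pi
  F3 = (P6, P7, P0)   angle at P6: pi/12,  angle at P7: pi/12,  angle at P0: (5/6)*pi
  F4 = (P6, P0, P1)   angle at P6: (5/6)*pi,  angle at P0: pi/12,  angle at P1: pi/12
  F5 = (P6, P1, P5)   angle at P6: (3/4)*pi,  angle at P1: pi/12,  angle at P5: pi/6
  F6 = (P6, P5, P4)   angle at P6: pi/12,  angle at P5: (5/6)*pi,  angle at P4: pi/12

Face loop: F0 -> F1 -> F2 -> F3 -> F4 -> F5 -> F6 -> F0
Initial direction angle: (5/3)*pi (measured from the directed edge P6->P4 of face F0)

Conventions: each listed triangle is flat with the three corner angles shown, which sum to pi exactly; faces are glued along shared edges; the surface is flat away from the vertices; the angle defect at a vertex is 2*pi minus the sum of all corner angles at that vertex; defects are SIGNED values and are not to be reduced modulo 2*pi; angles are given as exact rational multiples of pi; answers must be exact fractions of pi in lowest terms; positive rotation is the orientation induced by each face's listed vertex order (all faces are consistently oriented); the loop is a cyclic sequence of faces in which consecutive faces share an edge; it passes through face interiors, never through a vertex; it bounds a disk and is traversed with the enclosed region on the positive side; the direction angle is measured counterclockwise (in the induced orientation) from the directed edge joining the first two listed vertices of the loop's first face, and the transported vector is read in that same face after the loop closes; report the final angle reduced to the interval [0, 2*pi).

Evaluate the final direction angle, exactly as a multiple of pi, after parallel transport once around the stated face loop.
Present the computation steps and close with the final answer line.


enclosed vertex P6: corner angles sum to (7/3)*pi, defect = 2*pi - (7/3)*pi = -pi/3
by Gauss-Bonnet the loop rotates the vector by the enclosed defect sum (positive orientation, mod 2*pi)
final angle = (5/3)*pi - pi/3 = (4/3)*pi (mod 2*pi)

Answer: final direction angle = (4/3)*pi


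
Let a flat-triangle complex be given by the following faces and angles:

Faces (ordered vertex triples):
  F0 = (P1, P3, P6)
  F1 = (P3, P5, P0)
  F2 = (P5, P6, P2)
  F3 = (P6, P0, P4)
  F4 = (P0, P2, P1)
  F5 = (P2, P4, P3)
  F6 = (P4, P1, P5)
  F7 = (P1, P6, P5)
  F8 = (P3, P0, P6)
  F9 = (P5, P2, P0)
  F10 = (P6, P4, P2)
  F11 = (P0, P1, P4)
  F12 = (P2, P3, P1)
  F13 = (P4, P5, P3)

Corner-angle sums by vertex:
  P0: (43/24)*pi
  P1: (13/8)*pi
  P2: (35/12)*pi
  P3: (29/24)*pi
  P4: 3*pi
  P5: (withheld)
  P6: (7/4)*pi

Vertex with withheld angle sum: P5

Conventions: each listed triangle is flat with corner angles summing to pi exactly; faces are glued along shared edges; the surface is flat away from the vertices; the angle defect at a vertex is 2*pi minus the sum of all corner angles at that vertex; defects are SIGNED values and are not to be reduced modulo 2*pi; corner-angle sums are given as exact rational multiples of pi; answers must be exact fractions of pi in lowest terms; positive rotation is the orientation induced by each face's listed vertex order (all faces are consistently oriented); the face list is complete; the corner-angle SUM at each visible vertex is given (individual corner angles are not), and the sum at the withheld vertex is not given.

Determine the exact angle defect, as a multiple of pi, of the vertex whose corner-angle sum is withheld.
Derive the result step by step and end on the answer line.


V = 7, E = 21, F = 14; chi = V - E + F = 0
Gauss-Bonnet: total defect = 2*pi*chi = 0; visible defects sum to (-7/24)*pi

Answer: defect(P5) = (7/24)*pi


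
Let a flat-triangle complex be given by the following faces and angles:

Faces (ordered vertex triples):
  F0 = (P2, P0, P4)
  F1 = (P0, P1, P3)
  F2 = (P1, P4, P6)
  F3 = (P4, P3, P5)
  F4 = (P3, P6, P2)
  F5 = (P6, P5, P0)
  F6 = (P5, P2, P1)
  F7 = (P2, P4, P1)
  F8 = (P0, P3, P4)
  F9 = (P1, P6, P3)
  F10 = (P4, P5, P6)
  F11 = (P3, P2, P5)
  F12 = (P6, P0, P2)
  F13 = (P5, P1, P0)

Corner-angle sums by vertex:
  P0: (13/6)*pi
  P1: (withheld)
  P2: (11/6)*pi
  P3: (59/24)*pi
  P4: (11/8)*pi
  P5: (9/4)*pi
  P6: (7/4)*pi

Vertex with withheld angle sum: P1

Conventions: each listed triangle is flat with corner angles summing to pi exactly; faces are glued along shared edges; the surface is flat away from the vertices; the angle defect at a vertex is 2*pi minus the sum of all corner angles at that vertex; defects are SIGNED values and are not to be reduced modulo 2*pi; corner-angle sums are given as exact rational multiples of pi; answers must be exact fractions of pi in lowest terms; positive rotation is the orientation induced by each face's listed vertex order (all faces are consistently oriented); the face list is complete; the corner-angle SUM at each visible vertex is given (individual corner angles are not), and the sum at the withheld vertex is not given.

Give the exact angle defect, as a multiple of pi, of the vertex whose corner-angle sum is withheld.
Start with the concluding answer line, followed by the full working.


Answer: defect(P1) = -pi/6

V = 7, E = 21, F = 14; chi = V - E + F = 0
Gauss-Bonnet: total defect = 2*pi*chi = 0; visible defects sum to pi/6


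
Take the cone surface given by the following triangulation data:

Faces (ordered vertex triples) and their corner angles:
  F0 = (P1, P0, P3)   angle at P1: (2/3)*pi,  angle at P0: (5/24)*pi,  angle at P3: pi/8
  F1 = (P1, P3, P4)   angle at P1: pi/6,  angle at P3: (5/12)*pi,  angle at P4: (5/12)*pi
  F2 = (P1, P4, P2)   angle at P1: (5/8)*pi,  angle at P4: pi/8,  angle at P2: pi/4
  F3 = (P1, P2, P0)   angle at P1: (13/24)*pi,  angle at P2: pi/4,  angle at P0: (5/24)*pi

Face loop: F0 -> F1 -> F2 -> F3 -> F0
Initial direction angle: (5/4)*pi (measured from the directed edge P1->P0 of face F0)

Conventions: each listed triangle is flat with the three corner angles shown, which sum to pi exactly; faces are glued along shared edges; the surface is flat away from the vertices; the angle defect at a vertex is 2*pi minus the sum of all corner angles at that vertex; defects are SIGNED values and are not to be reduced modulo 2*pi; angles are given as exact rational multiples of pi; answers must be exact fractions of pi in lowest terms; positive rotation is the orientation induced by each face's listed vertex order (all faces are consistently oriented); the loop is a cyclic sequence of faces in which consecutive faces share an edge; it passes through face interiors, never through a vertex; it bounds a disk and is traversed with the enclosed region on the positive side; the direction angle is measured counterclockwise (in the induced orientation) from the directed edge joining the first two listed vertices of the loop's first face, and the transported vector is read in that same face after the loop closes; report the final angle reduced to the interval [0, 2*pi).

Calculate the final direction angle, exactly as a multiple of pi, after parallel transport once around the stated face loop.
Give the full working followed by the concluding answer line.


enclosed vertex P1: corner angles sum to 2*pi, defect = 2*pi - 2*pi = 0
the rotation equals the total enclosed defect, so the final angle is initial + defects (mod 2*pi)
final angle = (5/4)*pi + 0 = (5/4)*pi (mod 2*pi)

Answer: final direction angle = (5/4)*pi


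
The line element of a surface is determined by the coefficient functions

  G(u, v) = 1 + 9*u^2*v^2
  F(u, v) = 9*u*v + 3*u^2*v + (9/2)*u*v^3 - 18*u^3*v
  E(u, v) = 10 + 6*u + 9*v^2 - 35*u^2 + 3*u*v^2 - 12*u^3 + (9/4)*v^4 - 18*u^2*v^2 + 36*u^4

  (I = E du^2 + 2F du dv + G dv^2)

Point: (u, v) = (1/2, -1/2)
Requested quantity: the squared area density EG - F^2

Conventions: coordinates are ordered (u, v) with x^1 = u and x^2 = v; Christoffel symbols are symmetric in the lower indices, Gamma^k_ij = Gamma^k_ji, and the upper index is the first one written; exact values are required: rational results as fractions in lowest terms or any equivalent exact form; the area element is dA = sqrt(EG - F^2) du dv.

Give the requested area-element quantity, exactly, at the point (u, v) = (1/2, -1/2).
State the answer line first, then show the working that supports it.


Answer: EG - F^2 = 461/64

E = 425/64, F = -57/32, G = 25/16; EG - F^2 = 461/64


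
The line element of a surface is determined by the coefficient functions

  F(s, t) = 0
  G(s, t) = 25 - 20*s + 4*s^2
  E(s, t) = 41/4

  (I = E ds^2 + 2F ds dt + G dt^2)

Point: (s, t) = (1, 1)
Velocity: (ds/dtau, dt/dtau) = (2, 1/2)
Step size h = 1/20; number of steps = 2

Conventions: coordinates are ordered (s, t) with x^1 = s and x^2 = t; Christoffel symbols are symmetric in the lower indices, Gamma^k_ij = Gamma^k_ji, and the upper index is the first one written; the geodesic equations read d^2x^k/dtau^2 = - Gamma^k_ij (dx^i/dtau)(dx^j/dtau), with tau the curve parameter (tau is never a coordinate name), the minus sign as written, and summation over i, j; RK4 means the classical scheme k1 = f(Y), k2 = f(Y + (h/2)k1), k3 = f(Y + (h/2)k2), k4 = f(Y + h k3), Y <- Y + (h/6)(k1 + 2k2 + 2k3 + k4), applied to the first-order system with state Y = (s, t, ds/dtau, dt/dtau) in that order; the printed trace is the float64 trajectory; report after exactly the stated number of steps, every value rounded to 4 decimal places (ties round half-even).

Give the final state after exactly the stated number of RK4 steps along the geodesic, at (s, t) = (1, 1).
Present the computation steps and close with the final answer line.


f(Y) = (ds/dtau, dt/dtau, -Gamma^s_ij Y'^i Y'^j, -Gamma^t_ij Y'^i Y'^j) with the Gammas evaluated at the stage position; h = 0.050000; intermediate values shown to 6 dp
step 0: s = 1.0000, t = 1.0000, ds/dtau = 2.0000, dt/dtau = 0.5000
step 1:
  k1: at (s, t) = (1.000000, 1.000000), (ds/dtau, dt/dtau) = (2.000000, 0.500000); Gamma_sss = 0.000000, Gamma_sst = 0.000000, Gamma_stt = 0.585366, Gamma_tss = 0.000000, Gamma_tst = -0.666667, Gamma_ttt = 0.000000; k1 = (2.000000, 0.500000, -0.146341, 1.333333)
  k2: at (s, t) = (1.050000, 1.012500), (ds/dtau, dt/dtau) = (1.996341, 0.533333); Gamma_sss = 0.000000, Gamma_sst = 0.000000, Gamma_stt = 0.565854, Gamma_tss = 0.000000, Gamma_tst = -0.689655, Gamma_ttt = 0.000000; k2 = (1.996341, 0.533333, -0.160954, 1.468573)
  k3: at (s, t) = (1.049909, 1.013333), (ds/dtau, dt/dtau) = (1.995976, 0.536714); Gamma_sss = 0.000000, Gamma_sst = 0.000000, Gamma_stt = 0.565889, Gamma_tss = 0.000000, Gamma_tst = -0.689612, Gamma_ttt = 0.000000; k3 = (1.995976, 0.536714, -0.163011, 1.477519)
  k4: at (s, t) = (1.099799, 1.026836), (ds/dtau, dt/dtau) = (1.991849, 0.573876); Gamma_sss = 0.000000, Gamma_sst = 0.000000, Gamma_stt = 0.546420, Gamma_tss = 0.000000, Gamma_tst = -0.714183, Gamma_ttt = 0.000000; k4 = (1.991849, 0.573876, -0.179954, 1.632729)
  Y <- Y + (h/6)(k1 + 2k2 + 2k3 + k4): s = 1.0998, t = 1.0268, ds/dtau = 1.9919, dt/dtau = 0.5738
step 2:
  k1: at (s, t) = (1.099804, 1.026783), (ds/dtau, dt/dtau) = (1.991881, 0.573819); Gamma_sss = 0.000000, Gamma_sst = 0.000000, Gamma_stt = 0.546418, Gamma_tss = 0.000000, Gamma_tst = -0.714186, Gamma_ttt = 0.000000; k1 = (1.991881, 0.573819, -0.179918, 1.632598)
  k2: at (s, t) = (1.149601, 1.041129), (ds/dtau, dt/dtau) = (1.987383, 0.614634); Gamma_sss = 0.000000, Gamma_sst = 0.000000, Gamma_stt = 0.526985, Gamma_tss = 0.000000, Gamma_tst = -0.740522, Gamma_ttt = 0.000000; k2 = (1.987383, 0.614634, -0.199082, 1.809114)
  k3: at (s, t) = (1.149489, 1.042149), (ds/dtau, dt/dtau) = (1.986904, 0.619047); Gamma_sss = 0.000000, Gamma_sst = 0.000000, Gamma_stt = 0.527029, Gamma_tss = 0.000000, Gamma_tst = -0.740460, Gamma_ttt = 0.000000; k3 = (1.986904, 0.619047, -0.201967, 1.821512)
  k4: at (s, t) = (1.199149, 1.057735), (ds/dtau, dt/dtau) = (1.981783, 0.664894); Gamma_sss = 0.000000, Gamma_sst = 0.000000, Gamma_stt = 0.507649, Gamma_tss = 0.000000, Gamma_tst = -0.768728, Gamma_ttt = 0.000000; k4 = (1.981783, 0.664894, -0.224424, 2.025869)
  Y <- Y + (h/6)(k1 + 2k2 + 2k3 + k4): s = 1.1992, t = 1.0577, ds/dtau = 1.9818, dt/dtau = 0.6648

Answer: s = 1.1992, t = 1.0577, ds/dtau = 1.9818, dt/dtau = 0.6648
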